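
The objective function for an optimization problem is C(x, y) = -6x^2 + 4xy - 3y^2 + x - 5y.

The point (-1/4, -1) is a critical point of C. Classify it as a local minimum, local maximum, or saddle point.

local maximum

The Hessian of C is constant: H = [[-12, 4], [4, -6]].
det(H) = (-12)·(-6) − 4² = 56.
det(H) > 0 and tr(H) = -18 < 0, so H is negative definite and the point is a local maximum.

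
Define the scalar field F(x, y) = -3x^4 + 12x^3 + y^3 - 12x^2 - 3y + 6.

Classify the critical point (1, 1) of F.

local minimum

The mixed partial ∂²F/∂x∂y is 0, so the Hessian at any point is diag(F_xx, F_yy) = diag(12(-3x^2 + 6x - 2), 6y).
At (1, 1): H = diag(12, 6).
Both eigenvalues are positive, so H is positive definite: a local minimum.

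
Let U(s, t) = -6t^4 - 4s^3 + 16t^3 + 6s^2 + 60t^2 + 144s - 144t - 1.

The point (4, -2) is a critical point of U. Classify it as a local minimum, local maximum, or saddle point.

The mixed partial ∂²U/∂s∂t is 0, so the Hessian at any point is diag(U_ss, U_tt) = diag(12(-2s + 1), 24(-3t^2 + 4t + 5)).
At (4, -2): H = diag(-84, -360).
Both eigenvalues are negative, so H is negative definite: a local maximum.

local maximum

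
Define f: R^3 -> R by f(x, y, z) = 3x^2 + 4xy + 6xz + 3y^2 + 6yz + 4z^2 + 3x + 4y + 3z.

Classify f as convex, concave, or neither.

convex

f is quadratic, so its Hessian is the constant matrix H = [[6, 4, 6], [4, 6, 6], [6, 6, 8]].
Leading principal minors: 6, 20, 16.
All positive ⇒ H ≻ 0 ⇒ convex.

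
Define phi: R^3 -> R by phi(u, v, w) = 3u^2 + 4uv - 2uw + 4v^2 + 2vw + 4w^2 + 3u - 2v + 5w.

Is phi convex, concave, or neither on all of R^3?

phi is quadratic, so its Hessian is the constant matrix H = [[6, 4, -2], [4, 8, 2], [-2, 2, 8]].
Leading principal minors: 6, 32, 168.
All positive ⇒ H ≻ 0 ⇒ convex.

convex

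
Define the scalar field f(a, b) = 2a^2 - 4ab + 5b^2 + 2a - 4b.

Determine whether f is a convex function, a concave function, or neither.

convex

f is quadratic, so its Hessian is the constant matrix H = [[4, -4], [-4, 10]].
det(H) = 24, tr(H) = 14.
det(H) > 0 and tr(H) > 0, so H is positive definite everywhere: convex.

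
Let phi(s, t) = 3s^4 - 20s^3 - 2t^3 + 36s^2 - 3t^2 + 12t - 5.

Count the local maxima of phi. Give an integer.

1

phi separates as a function of s plus a function of t, so ∇phi=0 decouples.
∂phi/∂s = 12s(s - 3)(s - 2) = 0 at s ∈ {0, 2, 3}; ∂phi/∂t = -6(t - 1)(t + 2) = 0 at t ∈ {-2, 1}.
The Hessian is diagonal: diag(phi_ss, phi_tt). Second derivatives: phi_ss(0)=72, phi_ss(2)=-24, phi_ss(3)=36; phi_tt(-2)=18, phi_tt(1)=-18.
Local maxima occur where both diagonal entries negative: (2, 1). Count: 1.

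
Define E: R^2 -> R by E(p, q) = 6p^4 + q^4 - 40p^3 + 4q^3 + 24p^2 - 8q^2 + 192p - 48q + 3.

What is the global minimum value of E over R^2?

-199

E(p,q) separates as A(p) + B(q) + 3, so its minimum is min A + min B + 3.
A'(p) = 24(p - 4)(p - 2)(p + 1) vanishes at p ∈ {-1, 2, 4}; B'(q) = 4(q - 2)(q + 2)(q + 3) vanishes at q ∈ {-3, -2, 2}.
Local minima of A (where A''>0): A(-1)=-122, A(4)=128. Local minima of B: B(-3)=45, B(2)=-80.
So the global minimum of E is A(-1) + B(2) + 3 = -122 − 80 + 3 = -199, attained at (-1, 2).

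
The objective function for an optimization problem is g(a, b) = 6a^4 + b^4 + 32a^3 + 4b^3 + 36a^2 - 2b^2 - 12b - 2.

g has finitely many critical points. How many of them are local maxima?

1

g separates as a function of a plus a function of b, so ∇g=0 decouples.
∂g/∂a = 24a(a + 1)(a + 3) = 0 at a ∈ {-3, -1, 0}; ∂g/∂b = 4(b - 1)(b + 1)(b + 3) = 0 at b ∈ {-3, -1, 1}.
The Hessian is diagonal: diag(g_aa, g_bb). Second derivatives: g_aa(-3)=144, g_aa(-1)=-48, g_aa(0)=72; g_bb(-3)=32, g_bb(-1)=-16, g_bb(1)=32.
Local maxima occur where both diagonal entries negative: (-1, -1). Count: 1.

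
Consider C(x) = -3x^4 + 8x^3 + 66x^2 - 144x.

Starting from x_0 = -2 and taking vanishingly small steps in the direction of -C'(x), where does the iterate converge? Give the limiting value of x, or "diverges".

C'(x) = -12(x - 4)(x - 1)(x + 3), so C'(-2) = -216.
Gradient descent moves in the -C' direction, i.e. x is increasing.
The nearest critical point in that direction is x = 1, where C'' = 144 > 0 (a local minimum). The iterate converges there.

1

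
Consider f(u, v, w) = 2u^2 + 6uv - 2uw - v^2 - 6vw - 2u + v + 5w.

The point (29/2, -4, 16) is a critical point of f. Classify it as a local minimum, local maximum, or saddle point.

saddle point

The Hessian is constant: H = [[4, 6, -2], [6, -2, -6], [-2, -6, 0]].
Leading principal minors: Δ₁ = 4, Δ₂ = -44, Δ₃ = 8.
The minors fit neither the all-positive nor the alternating-sign pattern, so H is indefinite: a saddle point.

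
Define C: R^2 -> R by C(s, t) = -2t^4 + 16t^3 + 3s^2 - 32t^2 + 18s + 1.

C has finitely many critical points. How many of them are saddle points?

2

C separates as a function of s plus a function of t, so ∇C=0 decouples.
∂C/∂s = 6(s + 3) = 0 at s ∈ {-3}; ∂C/∂t = -8t(t - 4)(t - 2) = 0 at t ∈ {0, 2, 4}.
The Hessian is diagonal: diag(C_ss, C_tt). Second derivatives: C_ss(-3)=6; C_tt(0)=-64, C_tt(2)=32, C_tt(4)=-64.
Saddle points occur where the two diagonal entries have opposite signs: (-3, 0), (-3, 4). Count: 2.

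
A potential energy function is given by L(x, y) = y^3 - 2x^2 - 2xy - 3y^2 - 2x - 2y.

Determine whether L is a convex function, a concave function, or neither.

The term y^3 is cubic, so the Hessian is not constant.
∂²L/∂y² = 6y - 6, which takes both signs as y varies (negative for sufficiently negative y). A diagonal entry of the Hessian changing sign means the Hessian is neither positive- nor negative-semidefinite on all of R^2.

neither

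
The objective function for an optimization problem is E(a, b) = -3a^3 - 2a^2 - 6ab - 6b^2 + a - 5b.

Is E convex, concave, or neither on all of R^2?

neither

The term -3a^3 is cubic, so the Hessian is not constant.
∂²E/∂a² = -18a - 4, which takes both signs as a varies (negative for sufficiently large a). A diagonal entry of the Hessian changing sign means the Hessian is neither positive- nor negative-semidefinite on all of R^2.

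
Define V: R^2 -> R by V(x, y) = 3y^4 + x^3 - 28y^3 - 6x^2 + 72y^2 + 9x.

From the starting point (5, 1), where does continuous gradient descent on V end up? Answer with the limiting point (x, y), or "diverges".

V is separable, so gradient descent decouples: x follows -∂V/∂x, y follows -∂V/∂y.
∂V/∂x = 3(x - 3)(x - 1); at x=5 this is 24, so x decreases.
∂V/∂y = 12y(y - 4)(y - 3); at y=1 this is 72, so y decreases.
x converges to its nearest critical value 3 (a local min of the x-part); y converges to 0. The iterate converges to (3, 0).

(3, 0)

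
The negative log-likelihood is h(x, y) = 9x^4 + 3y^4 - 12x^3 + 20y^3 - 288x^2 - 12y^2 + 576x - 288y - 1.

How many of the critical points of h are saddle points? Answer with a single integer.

h separates as a function of x plus a function of y, so ∇h=0 decouples.
∂h/∂x = 36(x - 4)(x - 1)(x + 4) = 0 at x ∈ {-4, 1, 4}; ∂h/∂y = 12(y - 2)(y + 3)(y + 4) = 0 at y ∈ {-4, -3, 2}.
The Hessian is diagonal: diag(h_xx, h_yy). Second derivatives: h_xx(-4)=1440, h_xx(1)=-540, h_xx(4)=864; h_yy(-4)=72, h_yy(-3)=-60, h_yy(2)=360.
Saddle points occur where the two diagonal entries have opposite signs: (-4, -3), (1, -4), (1, 2), (4, -3). Count: 4.

4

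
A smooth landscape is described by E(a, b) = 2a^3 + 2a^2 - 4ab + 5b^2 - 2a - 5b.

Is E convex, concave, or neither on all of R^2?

neither

The term 2a^3 is cubic, so the Hessian is not constant.
∂²E/∂a² = 12a + 4, which takes both signs as a varies (negative for sufficiently negative a). A diagonal entry of the Hessian changing sign means the Hessian is neither positive- nor negative-semidefinite on all of R^2.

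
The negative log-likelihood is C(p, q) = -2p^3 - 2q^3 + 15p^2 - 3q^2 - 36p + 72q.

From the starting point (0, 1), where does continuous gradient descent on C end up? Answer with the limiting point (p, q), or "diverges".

(2, -4)

C is separable, so gradient descent decouples: p follows -∂C/∂p, q follows -∂C/∂q.
∂C/∂p = -6(p - 3)(p - 2); at p=0 this is -36, so p increases.
∂C/∂q = -6(q - 3)(q + 4); at q=1 this is 60, so q decreases.
p converges to its nearest critical value 2 (a local min of the p-part); q converges to -4. The iterate converges to (2, -4).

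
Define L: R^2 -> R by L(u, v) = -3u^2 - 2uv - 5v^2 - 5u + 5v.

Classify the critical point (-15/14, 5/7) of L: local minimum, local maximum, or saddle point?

The Hessian of L is constant: H = [[-6, -2], [-2, -10]].
det(H) = (-6)·(-10) − (-2)² = 56.
det(H) > 0 and tr(H) = -16 < 0, so H is negative definite and the point is a local maximum.

local maximum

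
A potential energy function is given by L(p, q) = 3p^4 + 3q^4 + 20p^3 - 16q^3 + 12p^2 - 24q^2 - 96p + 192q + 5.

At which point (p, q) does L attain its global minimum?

L(p,q) separates as A(p) + B(q) + 5, so its minimum is min A + min B + 5.
A'(p) = 12(p - 1)(p + 2)(p + 4) vanishes at p ∈ {-4, -2, 1}; B'(q) = 12(q - 4)(q - 2)(q + 2) vanishes at q ∈ {-2, 2, 4}.
Local minima of A (where A''>0): A(-4)=64, A(1)=-61. Local minima of B: B(-2)=-304, B(4)=128.
So the global minimum of L is A(1) + B(-2) + 5 = -61 − 304 + 5 = -360, attained at (1, -2).

(1, -2)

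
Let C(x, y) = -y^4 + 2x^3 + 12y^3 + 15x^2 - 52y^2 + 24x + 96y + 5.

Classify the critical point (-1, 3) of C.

local minimum

The mixed partial ∂²C/∂x∂y is 0, so the Hessian at any point is diag(C_xx, C_yy) = diag(6(2x + 5), 4(-3y^2 + 18y - 26)).
At (-1, 3): H = diag(18, 4).
Both eigenvalues are positive, so H is positive definite: a local minimum.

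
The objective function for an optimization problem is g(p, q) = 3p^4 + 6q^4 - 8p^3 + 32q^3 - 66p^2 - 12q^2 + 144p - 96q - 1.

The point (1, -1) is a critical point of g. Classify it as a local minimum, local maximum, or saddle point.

The mixed partial ∂²g/∂p∂q is 0, so the Hessian at any point is diag(g_pp, g_qq) = diag(12(3p^2 - 4p - 11), 24(3q^2 + 8q - 1)).
At (1, -1): H = diag(-144, -144).
Both eigenvalues are negative, so H is negative definite: a local maximum.

local maximum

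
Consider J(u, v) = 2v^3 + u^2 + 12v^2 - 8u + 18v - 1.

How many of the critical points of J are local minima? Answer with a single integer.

J separates as a function of u plus a function of v, so ∇J=0 decouples.
∂J/∂u = 2(u - 4) = 0 at u ∈ {4}; ∂J/∂v = 6(v + 1)(v + 3) = 0 at v ∈ {-3, -1}.
The Hessian is diagonal: diag(J_uu, J_vv). Second derivatives: J_uu(4)=2; J_vv(-3)=-12, J_vv(-1)=12.
Local minima occur where both diagonal entries positive: (4, -1). Count: 1.

1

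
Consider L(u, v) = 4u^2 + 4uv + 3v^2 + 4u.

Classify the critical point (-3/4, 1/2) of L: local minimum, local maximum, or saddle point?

local minimum

The Hessian of L is constant: H = [[8, 4], [4, 6]].
det(H) = 8·6 − 4² = 32.
det(H) > 0 and tr(H) = 14 > 0, so H is positive definite and the point is a local minimum.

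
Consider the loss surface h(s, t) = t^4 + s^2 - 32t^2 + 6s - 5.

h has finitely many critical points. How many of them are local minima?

h separates as a function of s plus a function of t, so ∇h=0 decouples.
∂h/∂s = 2(s + 3) = 0 at s ∈ {-3}; ∂h/∂t = 4t(t - 4)(t + 4) = 0 at t ∈ {-4, 0, 4}.
The Hessian is diagonal: diag(h_ss, h_tt). Second derivatives: h_ss(-3)=2; h_tt(-4)=128, h_tt(0)=-64, h_tt(4)=128.
Local minima occur where both diagonal entries positive: (-3, -4), (-3, 4). Count: 2.

2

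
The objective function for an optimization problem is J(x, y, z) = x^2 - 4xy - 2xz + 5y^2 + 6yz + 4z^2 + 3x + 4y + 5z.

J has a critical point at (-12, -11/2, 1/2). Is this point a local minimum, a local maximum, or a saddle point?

local minimum

The Hessian is constant: H = [[2, -4, -2], [-4, 10, 6], [-2, 6, 8]].
Leading principal minors: Δ₁ = 2, Δ₂ = 4, Δ₃ = 16.
All leading minors are positive, so H is positive definite: a local minimum.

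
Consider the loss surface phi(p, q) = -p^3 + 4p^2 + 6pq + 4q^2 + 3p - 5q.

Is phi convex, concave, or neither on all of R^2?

The term -p^3 is cubic, so the Hessian is not constant.
∂²phi/∂p² = -6p + 8, which takes both signs as p varies (negative for sufficiently large p). A diagonal entry of the Hessian changing sign means the Hessian is neither positive- nor negative-semidefinite on all of R^2.

neither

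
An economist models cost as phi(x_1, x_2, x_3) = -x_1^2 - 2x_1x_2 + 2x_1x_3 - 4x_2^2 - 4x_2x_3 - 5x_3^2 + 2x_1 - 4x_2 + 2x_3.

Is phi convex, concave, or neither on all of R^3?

concave

phi is quadratic, so its Hessian is the constant matrix H = [[-2, -2, 2], [-2, -8, -4], [2, -4, -10]].
Leading principal minors: -2, 12, -24.
Signs alternate −, +, − ⇒ H ≺ 0 ⇒ concave.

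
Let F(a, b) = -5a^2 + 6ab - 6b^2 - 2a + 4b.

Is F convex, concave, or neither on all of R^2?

F is quadratic, so its Hessian is the constant matrix H = [[-10, 6], [6, -12]].
det(H) = 84, tr(H) = -22.
det(H) > 0 and tr(H) < 0, so H is negative definite everywhere: concave.

concave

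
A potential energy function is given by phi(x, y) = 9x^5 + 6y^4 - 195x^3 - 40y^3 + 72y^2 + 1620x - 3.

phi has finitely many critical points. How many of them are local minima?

4

phi separates as a function of x plus a function of y, so ∇phi=0 decouples.
∂phi/∂x = 45(x - 3)(x - 2)(x + 2)(x + 3) = 0 at x ∈ {-3, -2, 2, 3}; ∂phi/∂y = 24y(y - 3)(y - 2) = 0 at y ∈ {0, 2, 3}.
The Hessian is diagonal: diag(phi_xx, phi_yy). Second derivatives: phi_xx(-3)=-1350, phi_xx(-2)=900, phi_xx(2)=-900, phi_xx(3)=1350; phi_yy(0)=144, phi_yy(2)=-48, phi_yy(3)=72.
Local minima occur where both diagonal entries positive: (-2, 0), (-2, 3), (3, 0), (3, 3). Count: 4.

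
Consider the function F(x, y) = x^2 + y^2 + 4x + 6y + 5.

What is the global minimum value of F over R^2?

F(x,y) separates as P(x) + Q(y) + 5, so its minimum is min P + min Q + 5.
P'(x) = 2x + 4 vanishes at x ∈ {-2}; Q'(y) = 2y + 6 vanishes at y ∈ {-3}.
Local minima of P (where P''>0): P(-2)=-4. Local minima of Q: Q(-3)=-9.
So the global minimum of F is P(-2) + Q(-3) + 5 = -4 − 9 + 5 = -8, attained at (-2, -3).

-8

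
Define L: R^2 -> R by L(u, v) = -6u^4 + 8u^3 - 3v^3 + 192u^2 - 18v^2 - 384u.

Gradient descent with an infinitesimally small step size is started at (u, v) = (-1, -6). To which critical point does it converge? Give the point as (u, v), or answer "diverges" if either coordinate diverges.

(1, -4)

L is separable, so gradient descent decouples: u follows -∂L/∂u, v follows -∂L/∂v.
∂L/∂u = -24(u - 4)(u - 1)(u + 4); at u=-1 this is -720, so u increases.
∂L/∂v = -9v(v + 4); at v=-6 this is -108, so v increases.
u converges to its nearest critical value 1 (a local min of the u-part); v converges to -4. The iterate converges to (1, -4).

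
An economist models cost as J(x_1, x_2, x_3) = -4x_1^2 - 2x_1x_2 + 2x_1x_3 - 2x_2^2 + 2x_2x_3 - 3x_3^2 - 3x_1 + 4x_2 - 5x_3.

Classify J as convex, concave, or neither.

J is quadratic, so its Hessian is the constant matrix H = [[-8, -2, 2], [-2, -4, 2], [2, 2, -6]].
Leading principal minors: -8, 28, -136.
Signs alternate −, +, − ⇒ H ≺ 0 ⇒ concave.

concave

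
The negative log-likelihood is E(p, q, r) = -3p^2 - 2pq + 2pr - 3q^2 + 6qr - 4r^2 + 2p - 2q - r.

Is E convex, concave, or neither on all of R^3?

concave

E is quadratic, so its Hessian is the constant matrix H = [[-6, -2, 2], [-2, -6, 6], [2, 6, -8]].
Leading principal minors: -6, 32, -64.
Signs alternate −, +, − ⇒ H ≺ 0 ⇒ concave.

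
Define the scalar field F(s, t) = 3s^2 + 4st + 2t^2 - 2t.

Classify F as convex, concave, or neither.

convex

F is quadratic, so its Hessian is the constant matrix H = [[6, 4], [4, 4]].
det(H) = 8, tr(H) = 10.
det(H) > 0 and tr(H) > 0, so H is positive definite everywhere: convex.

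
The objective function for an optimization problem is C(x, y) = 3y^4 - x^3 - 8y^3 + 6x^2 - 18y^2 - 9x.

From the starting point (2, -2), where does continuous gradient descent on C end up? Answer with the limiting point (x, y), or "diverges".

(1, -1)

C is separable, so gradient descent decouples: x follows -∂C/∂x, y follows -∂C/∂y.
∂C/∂x = -3(x - 3)(x - 1); at x=2 this is 3, so x decreases.
∂C/∂y = 12y(y - 3)(y + 1); at y=-2 this is -120, so y increases.
x converges to its nearest critical value 1 (a local min of the x-part); y converges to -1. The iterate converges to (1, -1).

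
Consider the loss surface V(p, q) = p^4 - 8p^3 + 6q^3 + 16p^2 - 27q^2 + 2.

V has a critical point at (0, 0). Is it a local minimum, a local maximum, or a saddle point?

The mixed partial ∂²V/∂p∂q is 0, so the Hessian at any point is diag(V_pp, V_qq) = diag(4(3p^2 - 12p + 8), 18(2q - 3)).
At (0, 0): H = diag(32, -54).
The eigenvalues have opposite signs, so H is indefinite: a saddle point.

saddle point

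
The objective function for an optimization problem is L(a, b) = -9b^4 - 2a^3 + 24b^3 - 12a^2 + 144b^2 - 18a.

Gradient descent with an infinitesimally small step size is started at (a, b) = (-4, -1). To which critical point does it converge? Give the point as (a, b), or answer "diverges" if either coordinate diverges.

L is separable, so gradient descent decouples: a follows -∂L/∂a, b follows -∂L/∂b.
∂L/∂a = -6(a + 1)(a + 3); at a=-4 this is -18, so a increases.
∂L/∂b = -36b(b - 4)(b + 2); at b=-1 this is -180, so b increases.
a converges to its nearest critical value -3 (a local min of the a-part); b converges to 0. The iterate converges to (-3, 0).

(-3, 0)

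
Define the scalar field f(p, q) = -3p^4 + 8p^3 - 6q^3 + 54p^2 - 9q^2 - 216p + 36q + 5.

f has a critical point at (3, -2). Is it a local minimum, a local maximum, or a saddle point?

saddle point

The mixed partial ∂²f/∂p∂q is 0, so the Hessian at any point is diag(f_pp, f_qq) = diag(12(-3p^2 + 4p + 9), -18(2q + 1)).
At (3, -2): H = diag(-72, 54).
The eigenvalues have opposite signs, so H is indefinite: a saddle point.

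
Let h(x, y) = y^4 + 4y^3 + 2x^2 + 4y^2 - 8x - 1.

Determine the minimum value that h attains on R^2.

-9

h(x,y) separates as P(x) + Q(y) − 1, so its minimum is min P + min Q − 1.
P'(x) = 4x - 8 vanishes at x ∈ {2}; Q'(y) = 4y(y + 1)(y + 2) vanishes at y ∈ {-2, -1, 0}.
Local minima of P (where P''>0): P(2)=-8. Local minima of Q: Q(-2)=0, Q(0)=0.
So the global minimum of h is P(2) + Q(-2) − 1 = -8 + 0 − 1 = -9, attained at (2, -2).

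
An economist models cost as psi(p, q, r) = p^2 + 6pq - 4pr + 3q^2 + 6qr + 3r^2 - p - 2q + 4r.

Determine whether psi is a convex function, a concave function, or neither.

psi is quadratic, so its Hessian is the constant matrix H = [[2, 6, -4], [6, 6, 6], [-4, 6, 6]].
Leading principal minors: 2, -24, -600.
Neither pattern holds ⇒ H is indefinite ⇒ neither convex nor concave.

neither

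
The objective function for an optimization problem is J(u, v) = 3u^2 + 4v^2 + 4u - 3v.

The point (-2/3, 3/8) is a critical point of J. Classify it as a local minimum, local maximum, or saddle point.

local minimum

The Hessian of J is constant: H = [[6, 0], [0, 8]].
det(H) = 6·8 − 0² = 48.
det(H) > 0 and tr(H) = 14 > 0, so H is positive definite and the point is a local minimum.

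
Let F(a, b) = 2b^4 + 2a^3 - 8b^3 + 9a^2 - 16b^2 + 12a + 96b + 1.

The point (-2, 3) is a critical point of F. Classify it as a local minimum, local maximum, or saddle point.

saddle point

The mixed partial ∂²F/∂a∂b is 0, so the Hessian at any point is diag(F_aa, F_bb) = diag(6(2a + 3), 8(3b^2 - 6b - 4)).
At (-2, 3): H = diag(-6, 40).
The eigenvalues have opposite signs, so H is indefinite: a saddle point.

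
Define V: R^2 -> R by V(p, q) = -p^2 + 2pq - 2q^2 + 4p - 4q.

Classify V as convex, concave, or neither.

concave

V is quadratic, so its Hessian is the constant matrix H = [[-2, 2], [2, -4]].
det(H) = 4, tr(H) = -6.
det(H) > 0 and tr(H) < 0, so H is negative definite everywhere: concave.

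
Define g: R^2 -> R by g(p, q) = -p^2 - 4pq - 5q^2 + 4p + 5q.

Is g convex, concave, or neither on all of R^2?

g is quadratic, so its Hessian is the constant matrix H = [[-2, -4], [-4, -10]].
det(H) = 4, tr(H) = -12.
det(H) > 0 and tr(H) < 0, so H is negative definite everywhere: concave.

concave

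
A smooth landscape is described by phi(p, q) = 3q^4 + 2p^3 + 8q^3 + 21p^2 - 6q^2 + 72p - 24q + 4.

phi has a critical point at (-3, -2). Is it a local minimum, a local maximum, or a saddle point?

The mixed partial ∂²phi/∂p∂q is 0, so the Hessian at any point is diag(phi_pp, phi_qq) = diag(6(2p + 7), 12(3q^2 + 4q - 1)).
At (-3, -2): H = diag(6, 36).
Both eigenvalues are positive, so H is positive definite: a local minimum.

local minimum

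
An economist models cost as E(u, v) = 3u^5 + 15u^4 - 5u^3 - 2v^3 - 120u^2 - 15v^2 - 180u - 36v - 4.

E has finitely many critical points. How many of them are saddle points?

E separates as a function of u plus a function of v, so ∇E=0 decouples.
∂E/∂u = 15(u - 2)(u + 1)(u + 2)(u + 3) = 0 at u ∈ {-3, -2, -1, 2}; ∂E/∂v = -6(v + 2)(v + 3) = 0 at v ∈ {-3, -2}.
The Hessian is diagonal: diag(E_uu, E_vv). Second derivatives: E_uu(-3)=-150, E_uu(-2)=60, E_uu(-1)=-90, E_uu(2)=900; E_vv(-3)=6, E_vv(-2)=-6.
Saddle points occur where the two diagonal entries have opposite signs: (-3, -3), (-2, -2), (-1, -3), (2, -2). Count: 4.

4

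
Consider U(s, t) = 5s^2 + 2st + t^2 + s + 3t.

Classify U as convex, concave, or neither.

U is quadratic, so its Hessian is the constant matrix H = [[10, 2], [2, 2]].
det(H) = 16, tr(H) = 12.
det(H) > 0 and tr(H) > 0, so H is positive definite everywhere: convex.

convex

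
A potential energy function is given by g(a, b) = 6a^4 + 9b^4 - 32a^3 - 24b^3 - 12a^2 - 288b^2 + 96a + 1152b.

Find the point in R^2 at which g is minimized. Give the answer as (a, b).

g(a,b) separates as P(a) + Q(b), so its minimum is min P + min Q.
P'(a) = 24(a - 4)(a - 1)(a + 1) vanishes at a ∈ {-1, 1, 4}; Q'(b) = 36(b - 4)(b - 2)(b + 4) vanishes at b ∈ {-4, 2, 4}.
Local minima of P (where P''>0): P(-1)=-70, P(4)=-320. Local minima of Q: Q(-4)=-5376, Q(4)=768.
So the global minimum of g is P(4) + Q(-4) = -320 − 5376 = -5696, attained at (4, -4).

(4, -4)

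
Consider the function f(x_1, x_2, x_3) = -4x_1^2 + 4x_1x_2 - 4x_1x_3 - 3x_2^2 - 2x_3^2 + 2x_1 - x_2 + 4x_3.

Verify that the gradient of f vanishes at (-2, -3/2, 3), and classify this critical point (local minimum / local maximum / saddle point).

∇f = (-8x_1 + 4x_2 - 4x_3 + 2, 4x_1 - 6x_2 - 1, -4x_1 - 4x_3 + 4); substituting (-2, -3/2, 3) gives ∇f = (0, 0, 0), so (-2, -3/2, 3) is indeed a critical point.
The Hessian is constant: H = [[-8, 4, -4], [4, -6, 0], [-4, 0, -4]].
Leading principal minors: Δ₁ = -8, Δ₂ = 32, Δ₃ = -32.
The minors alternate sign starting negative (−, +, −), so H is negative definite: a local maximum.

local maximum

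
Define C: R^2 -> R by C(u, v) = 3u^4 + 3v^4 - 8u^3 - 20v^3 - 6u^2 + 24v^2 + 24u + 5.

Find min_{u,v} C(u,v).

C(u,v) separates as P(u) + Q(v) + 5, so its minimum is min P + min Q + 5.
P'(u) = 12(u - 2)(u - 1)(u + 1) vanishes at u ∈ {-1, 1, 2}; Q'(v) = 12v(v - 4)(v - 1) vanishes at v ∈ {0, 1, 4}.
Local minima of P (where P''>0): P(-1)=-19, P(2)=8. Local minima of Q: Q(0)=0, Q(4)=-128.
So the global minimum of C is P(-1) + Q(4) + 5 = -19 − 128 + 5 = -142, attained at (-1, 4).

-142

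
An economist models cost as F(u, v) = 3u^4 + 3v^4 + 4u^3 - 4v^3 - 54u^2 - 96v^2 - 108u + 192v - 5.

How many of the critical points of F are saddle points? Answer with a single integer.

4

F separates as a function of u plus a function of v, so ∇F=0 decouples.
∂F/∂u = 12(u - 3)(u + 1)(u + 3) = 0 at u ∈ {-3, -1, 3}; ∂F/∂v = 12(v - 4)(v - 1)(v + 4) = 0 at v ∈ {-4, 1, 4}.
The Hessian is diagonal: diag(F_uu, F_vv). Second derivatives: F_uu(-3)=144, F_uu(-1)=-96, F_uu(3)=288; F_vv(-4)=480, F_vv(1)=-180, F_vv(4)=288.
Saddle points occur where the two diagonal entries have opposite signs: (-3, 1), (-1, -4), (-1, 4), (3, 1). Count: 4.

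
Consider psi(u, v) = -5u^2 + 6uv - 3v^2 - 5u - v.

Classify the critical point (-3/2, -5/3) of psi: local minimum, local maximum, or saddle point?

local maximum

The Hessian of psi is constant: H = [[-10, 6], [6, -6]].
det(H) = (-10)·(-6) − 6² = 24.
det(H) > 0 and tr(H) = -16 < 0, so H is negative definite and the point is a local maximum.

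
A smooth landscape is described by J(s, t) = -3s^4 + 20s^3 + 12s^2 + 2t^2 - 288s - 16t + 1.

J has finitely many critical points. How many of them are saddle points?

2

J separates as a function of s plus a function of t, so ∇J=0 decouples.
∂J/∂s = -12(s - 4)(s - 3)(s + 2) = 0 at s ∈ {-2, 3, 4}; ∂J/∂t = 4(t - 4) = 0 at t ∈ {4}.
The Hessian is diagonal: diag(J_ss, J_tt). Second derivatives: J_ss(-2)=-360, J_ss(3)=60, J_ss(4)=-72; J_tt(4)=4.
Saddle points occur where the two diagonal entries have opposite signs: (-2, 4), (4, 4). Count: 2.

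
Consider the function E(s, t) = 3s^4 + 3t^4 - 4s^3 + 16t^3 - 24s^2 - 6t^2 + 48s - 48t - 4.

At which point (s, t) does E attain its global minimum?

E(s,t) separates as P(s) + Q(t) − 4, so its minimum is min P + min Q − 4.
P'(s) = 12(s - 2)(s - 1)(s + 2) vanishes at s ∈ {-2, 1, 2}; Q'(t) = 12(t - 1)(t + 1)(t + 4) vanishes at t ∈ {-4, -1, 1}.
Local minima of P (where P''>0): P(-2)=-112, P(2)=16. Local minima of Q: Q(-4)=-160, Q(1)=-35.
So the global minimum of E is P(-2) + Q(-4) − 4 = -112 − 160 − 4 = -276, attained at (-2, -4).

(-2, -4)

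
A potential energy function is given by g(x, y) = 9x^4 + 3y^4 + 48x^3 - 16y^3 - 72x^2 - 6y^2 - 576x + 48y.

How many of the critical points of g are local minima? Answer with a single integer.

4

g separates as a function of x plus a function of y, so ∇g=0 decouples.
∂g/∂x = 36(x - 2)(x + 2)(x + 4) = 0 at x ∈ {-4, -2, 2}; ∂g/∂y = 12(y - 4)(y - 1)(y + 1) = 0 at y ∈ {-1, 1, 4}.
The Hessian is diagonal: diag(g_xx, g_yy). Second derivatives: g_xx(-4)=432, g_xx(-2)=-288, g_xx(2)=864; g_yy(-1)=120, g_yy(1)=-72, g_yy(4)=180.
Local minima occur where both diagonal entries positive: (-4, -1), (-4, 4), (2, -1), (2, 4). Count: 4.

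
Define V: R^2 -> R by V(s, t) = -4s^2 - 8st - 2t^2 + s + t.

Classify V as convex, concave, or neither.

neither

V is quadratic, so its Hessian is the constant matrix H = [[-8, -8], [-8, -4]].
det(H) = -32, tr(H) = -12.
det(H) < 0, so H is indefinite: neither convex nor concave.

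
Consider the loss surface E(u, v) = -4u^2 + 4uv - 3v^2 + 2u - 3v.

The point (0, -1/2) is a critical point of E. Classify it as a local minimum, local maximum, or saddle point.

local maximum

The Hessian of E is constant: H = [[-8, 4], [4, -6]].
det(H) = (-8)·(-6) − 4² = 32.
det(H) > 0 and tr(H) = -14 < 0, so H is negative definite and the point is a local maximum.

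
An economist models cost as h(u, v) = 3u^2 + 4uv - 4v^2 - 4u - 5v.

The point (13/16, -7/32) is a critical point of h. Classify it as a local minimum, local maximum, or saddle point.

saddle point

The Hessian of h is constant: H = [[6, 4], [4, -8]].
det(H) = 6·(-8) − 4² = -64.
Since det(H) < 0, H is indefinite and the critical point is a saddle point.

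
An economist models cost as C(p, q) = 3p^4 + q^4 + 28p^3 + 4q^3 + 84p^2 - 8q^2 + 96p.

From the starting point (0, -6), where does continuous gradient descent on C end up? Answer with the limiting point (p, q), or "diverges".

C is separable, so gradient descent decouples: p follows -∂C/∂p, q follows -∂C/∂q.
∂C/∂p = 12(p + 1)(p + 2)(p + 4); at p=0 this is 96, so p decreases.
∂C/∂q = 4q(q - 1)(q + 4); at q=-6 this is -336, so q increases.
p converges to its nearest critical value -1 (a local min of the p-part); q converges to -4. The iterate converges to (-1, -4).

(-1, -4)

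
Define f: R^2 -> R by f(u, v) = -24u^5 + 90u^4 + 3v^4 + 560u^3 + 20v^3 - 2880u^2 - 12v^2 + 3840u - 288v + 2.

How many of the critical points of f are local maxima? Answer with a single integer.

2

f separates as a function of u plus a function of v, so ∇f=0 decouples.
∂f/∂u = -120(u - 4)(u - 2)(u - 1)(u + 4) = 0 at u ∈ {-4, 1, 2, 4}; ∂f/∂v = 12(v - 2)(v + 3)(v + 4) = 0 at v ∈ {-4, -3, 2}.
The Hessian is diagonal: diag(f_uu, f_vv). Second derivatives: f_uu(-4)=28800, f_uu(1)=-1800, f_uu(2)=1440, f_uu(4)=-5760; f_vv(-4)=72, f_vv(-3)=-60, f_vv(2)=360.
Local maxima occur where both diagonal entries negative: (1, -3), (4, -3). Count: 2.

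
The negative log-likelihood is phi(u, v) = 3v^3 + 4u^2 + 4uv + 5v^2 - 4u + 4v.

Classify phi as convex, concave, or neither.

The term 3v^3 is cubic, so the Hessian is not constant.
∂²phi/∂v² = 18v + 10, which takes both signs as v varies (negative for sufficiently negative v). A diagonal entry of the Hessian changing sign means the Hessian is neither positive- nor negative-semidefinite on all of R^2.

neither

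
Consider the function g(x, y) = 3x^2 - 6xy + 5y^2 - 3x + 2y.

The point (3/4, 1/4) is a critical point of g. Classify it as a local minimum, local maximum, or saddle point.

The Hessian of g is constant: H = [[6, -6], [-6, 10]].
det(H) = 6·10 − (-6)² = 24.
det(H) > 0 and tr(H) = 16 > 0, so H is positive definite and the point is a local minimum.

local minimum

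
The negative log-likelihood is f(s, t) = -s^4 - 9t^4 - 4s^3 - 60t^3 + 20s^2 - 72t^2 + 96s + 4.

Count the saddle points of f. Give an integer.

f separates as a function of s plus a function of t, so ∇f=0 decouples.
∂f/∂s = -4(s - 3)(s + 2)(s + 4) = 0 at s ∈ {-4, -2, 3}; ∂f/∂t = -36t(t + 1)(t + 4) = 0 at t ∈ {-4, -1, 0}.
The Hessian is diagonal: diag(f_ss, f_tt). Second derivatives: f_ss(-4)=-56, f_ss(-2)=40, f_ss(3)=-140; f_tt(-4)=-432, f_tt(-1)=108, f_tt(0)=-144.
Saddle points occur where the two diagonal entries have opposite signs: (-4, -1), (-2, -4), (-2, 0), (3, -1). Count: 4.

4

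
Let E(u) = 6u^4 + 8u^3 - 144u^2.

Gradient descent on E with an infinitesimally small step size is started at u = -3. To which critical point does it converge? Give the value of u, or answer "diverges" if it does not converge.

-4

E'(u) = 24u(u - 3)(u + 4), so E'(-3) = 432.
Gradient descent moves in the -E' direction, i.e. u is decreasing.
The nearest critical point in that direction is u = -4, where E'' = 672 > 0 (a local minimum). The iterate converges there.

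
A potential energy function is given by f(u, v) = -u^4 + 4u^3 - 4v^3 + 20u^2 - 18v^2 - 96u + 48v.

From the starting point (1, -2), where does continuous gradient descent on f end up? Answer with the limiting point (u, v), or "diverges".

(2, -4)

f is separable, so gradient descent decouples: u follows -∂f/∂u, v follows -∂f/∂v.
∂f/∂u = -4(u - 4)(u - 2)(u + 3); at u=1 this is -48, so u increases.
∂f/∂v = -12(v - 1)(v + 4); at v=-2 this is 72, so v decreases.
u converges to its nearest critical value 2 (a local min of the u-part); v converges to -4. The iterate converges to (2, -4).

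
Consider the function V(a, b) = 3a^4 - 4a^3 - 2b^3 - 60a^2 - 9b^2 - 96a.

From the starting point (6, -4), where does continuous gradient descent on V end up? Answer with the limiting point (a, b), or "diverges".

(4, -3)

V is separable, so gradient descent decouples: a follows -∂V/∂a, b follows -∂V/∂b.
∂V/∂a = 12(a - 4)(a + 1)(a + 2); at a=6 this is 1344, so a decreases.
∂V/∂b = -6b(b + 3); at b=-4 this is -24, so b increases.
a converges to its nearest critical value 4 (a local min of the a-part); b converges to -3. The iterate converges to (4, -3).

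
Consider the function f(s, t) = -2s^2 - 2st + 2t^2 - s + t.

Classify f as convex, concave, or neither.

f is quadratic, so its Hessian is the constant matrix H = [[-4, -2], [-2, 4]].
det(H) = -20, tr(H) = 0.
det(H) < 0, so H is indefinite: neither convex nor concave.

neither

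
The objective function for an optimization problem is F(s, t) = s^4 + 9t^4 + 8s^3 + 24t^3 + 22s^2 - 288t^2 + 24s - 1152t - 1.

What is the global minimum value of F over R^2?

F(s,t) separates as P(s) + Q(t) − 1, so its minimum is min P + min Q − 1.
P'(s) = 4(s + 1)(s + 2)(s + 3) vanishes at s ∈ {-3, -2, -1}; Q'(t) = 36(t - 4)(t + 2)(t + 4) vanishes at t ∈ {-4, -2, 4}.
Local minima of P (where P''>0): P(-3)=-9, P(-1)=-9. Local minima of Q: Q(-4)=768, Q(4)=-5376.
So the global minimum of F is P(-3) + Q(4) − 1 = -9 − 5376 − 1 = -5386, attained at (-3, 4).

-5386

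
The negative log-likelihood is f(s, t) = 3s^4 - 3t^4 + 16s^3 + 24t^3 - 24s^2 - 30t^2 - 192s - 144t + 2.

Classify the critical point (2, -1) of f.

The mixed partial ∂²f/∂s∂t is 0, so the Hessian at any point is diag(f_ss, f_tt) = diag(12(3s^2 + 8s - 4), 12(-3t^2 + 12t - 5)).
At (2, -1): H = diag(288, -240).
The eigenvalues have opposite signs, so H is indefinite: a saddle point.

saddle point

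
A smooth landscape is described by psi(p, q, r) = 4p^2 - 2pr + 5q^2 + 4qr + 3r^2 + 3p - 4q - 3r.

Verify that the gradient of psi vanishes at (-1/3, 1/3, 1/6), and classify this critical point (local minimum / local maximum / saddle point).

∇psi = (8p - 2r + 3, 10q + 4r - 4, -2p + 4q + 6r - 3); substituting (-1/3, 1/3, 1/6) gives ∇psi = (0, 0, 0), so (-1/3, 1/3, 1/6) is indeed a critical point.
The Hessian is constant: H = [[8, 0, -2], [0, 10, 4], [-2, 4, 6]].
Leading principal minors: Δ₁ = 8, Δ₂ = 80, Δ₃ = 312.
All leading minors are positive, so H is positive definite: a local minimum.

local minimum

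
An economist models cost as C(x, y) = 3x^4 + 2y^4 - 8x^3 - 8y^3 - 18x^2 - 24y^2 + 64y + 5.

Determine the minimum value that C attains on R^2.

C(x,y) separates as P(x) + Q(y) + 5, so its minimum is min P + min Q + 5.
P'(x) = 12x(x - 3)(x + 1) vanishes at x ∈ {-1, 0, 3}; Q'(y) = 8(y - 4)(y - 1)(y + 2) vanishes at y ∈ {-2, 1, 4}.
Local minima of P (where P''>0): P(-1)=-7, P(3)=-135. Local minima of Q: Q(-2)=-128, Q(4)=-128.
So the global minimum of C is P(3) + Q(-2) + 5 = -135 − 128 + 5 = -258, attained at (3, -2).

-258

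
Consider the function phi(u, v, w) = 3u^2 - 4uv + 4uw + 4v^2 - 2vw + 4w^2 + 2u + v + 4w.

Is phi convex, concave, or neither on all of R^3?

phi is quadratic, so its Hessian is the constant matrix H = [[6, -4, 4], [-4, 8, -2], [4, -2, 8]].
Leading principal minors: 6, 32, 168.
All positive ⇒ H ≻ 0 ⇒ convex.

convex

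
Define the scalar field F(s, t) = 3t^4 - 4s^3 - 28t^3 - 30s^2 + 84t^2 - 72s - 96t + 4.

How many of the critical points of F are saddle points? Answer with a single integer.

F separates as a function of s plus a function of t, so ∇F=0 decouples.
∂F/∂s = -12(s + 2)(s + 3) = 0 at s ∈ {-3, -2}; ∂F/∂t = 12(t - 4)(t - 2)(t - 1) = 0 at t ∈ {1, 2, 4}.
The Hessian is diagonal: diag(F_ss, F_tt). Second derivatives: F_ss(-3)=12, F_ss(-2)=-12; F_tt(1)=36, F_tt(2)=-24, F_tt(4)=72.
Saddle points occur where the two diagonal entries have opposite signs: (-3, 2), (-2, 1), (-2, 4). Count: 3.

3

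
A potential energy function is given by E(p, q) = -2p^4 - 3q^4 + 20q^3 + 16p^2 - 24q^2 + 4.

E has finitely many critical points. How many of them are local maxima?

4

E separates as a function of p plus a function of q, so ∇E=0 decouples.
∂E/∂p = -8p(p - 2)(p + 2) = 0 at p ∈ {-2, 0, 2}; ∂E/∂q = -12q(q - 4)(q - 1) = 0 at q ∈ {0, 1, 4}.
The Hessian is diagonal: diag(E_pp, E_qq). Second derivatives: E_pp(-2)=-64, E_pp(0)=32, E_pp(2)=-64; E_qq(0)=-48, E_qq(1)=36, E_qq(4)=-144.
Local maxima occur where both diagonal entries negative: (-2, 0), (-2, 4), (2, 0), (2, 4). Count: 4.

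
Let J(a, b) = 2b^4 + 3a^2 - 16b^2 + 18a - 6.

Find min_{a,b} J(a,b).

-65

J(a,b) separates as P(a) + Q(b) − 6, so its minimum is min P + min Q − 6.
P'(a) = 6a + 18 vanishes at a ∈ {-3}; Q'(b) = 8b(b - 2)(b + 2) vanishes at b ∈ {-2, 0, 2}.
Local minima of P (where P''>0): P(-3)=-27. Local minima of Q: Q(-2)=-32, Q(2)=-32.
So the global minimum of J is P(-3) + Q(-2) − 6 = -27 − 32 − 6 = -65, attained at (-3, -2).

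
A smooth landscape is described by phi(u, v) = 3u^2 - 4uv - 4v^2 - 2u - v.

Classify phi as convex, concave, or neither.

neither

phi is quadratic, so its Hessian is the constant matrix H = [[6, -4], [-4, -8]].
det(H) = -64, tr(H) = -2.
det(H) < 0, so H is indefinite: neither convex nor concave.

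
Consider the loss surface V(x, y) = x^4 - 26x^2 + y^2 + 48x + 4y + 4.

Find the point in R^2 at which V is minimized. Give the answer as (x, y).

V(x,y) separates as P(x) + Q(y) + 4, so its minimum is min P + min Q + 4.
P'(x) = 4(x - 3)(x - 1)(x + 4) vanishes at x ∈ {-4, 1, 3}; Q'(y) = 2y + 4 vanishes at y ∈ {-2}.
Local minima of P (where P''>0): P(-4)=-352, P(3)=-9. Local minima of Q: Q(-2)=-4.
So the global minimum of V is P(-4) + Q(-2) + 4 = -352 − 4 + 4 = -352, attained at (-4, -2).

(-4, -2)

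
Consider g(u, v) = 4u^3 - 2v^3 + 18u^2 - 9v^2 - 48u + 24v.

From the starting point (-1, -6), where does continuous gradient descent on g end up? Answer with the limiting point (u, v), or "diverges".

g is separable, so gradient descent decouples: u follows -∂g/∂u, v follows -∂g/∂v.
∂g/∂u = 12(u - 1)(u + 4); at u=-1 this is -72, so u increases.
∂g/∂v = -6(v - 1)(v + 4); at v=-6 this is -84, so v increases.
u converges to its nearest critical value 1 (a local min of the u-part); v converges to -4. The iterate converges to (1, -4).

(1, -4)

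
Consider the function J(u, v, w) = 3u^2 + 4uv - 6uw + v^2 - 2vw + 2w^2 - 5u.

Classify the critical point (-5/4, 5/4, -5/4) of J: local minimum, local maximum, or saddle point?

The Hessian is constant: H = [[6, 4, -6], [4, 2, -2], [-6, -2, 4]].
Leading principal minors: Δ₁ = 6, Δ₂ = -4, Δ₃ = -16.
The minors fit neither the all-positive nor the alternating-sign pattern, so H is indefinite: a saddle point.

saddle point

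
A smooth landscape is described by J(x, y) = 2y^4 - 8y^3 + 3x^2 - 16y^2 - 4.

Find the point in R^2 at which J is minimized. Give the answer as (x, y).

J(x,y) separates as P(x) + Q(y) − 4, so its minimum is min P + min Q − 4.
P'(x) = 6x vanishes at x ∈ {0}; Q'(y) = 8y(y - 4)(y + 1) vanishes at y ∈ {-1, 0, 4}.
Local minima of P (where P''>0): P(0)=0. Local minima of Q: Q(-1)=-6, Q(4)=-256.
So the global minimum of J is P(0) + Q(4) − 4 = 0 − 256 − 4 = -260, attained at (0, 4).

(0, 4)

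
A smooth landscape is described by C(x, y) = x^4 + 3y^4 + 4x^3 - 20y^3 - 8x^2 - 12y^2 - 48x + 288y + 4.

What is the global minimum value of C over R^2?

C(x,y) separates as P(x) + Q(y) + 4, so its minimum is min P + min Q + 4.
P'(x) = 4(x - 2)(x + 2)(x + 3) vanishes at x ∈ {-3, -2, 2}; Q'(y) = 12(y - 4)(y - 3)(y + 2) vanishes at y ∈ {-2, 3, 4}.
Local minima of P (where P''>0): P(-3)=45, P(2)=-80. Local minima of Q: Q(-2)=-416, Q(4)=448.
So the global minimum of C is P(2) + Q(-2) + 4 = -80 − 416 + 4 = -492, attained at (2, -2).

-492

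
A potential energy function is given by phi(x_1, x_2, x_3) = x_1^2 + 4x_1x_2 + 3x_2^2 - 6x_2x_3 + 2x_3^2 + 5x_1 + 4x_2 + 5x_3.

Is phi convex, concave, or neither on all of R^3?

phi is quadratic, so its Hessian is the constant matrix H = [[2, 4, 0], [4, 6, -6], [0, -6, 4]].
Leading principal minors: 2, -4, -88.
Neither pattern holds ⇒ H is indefinite ⇒ neither convex nor concave.

neither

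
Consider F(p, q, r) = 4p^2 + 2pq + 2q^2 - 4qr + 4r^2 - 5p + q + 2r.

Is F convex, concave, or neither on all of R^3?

convex

F is quadratic, so its Hessian is the constant matrix H = [[8, 2, 0], [2, 4, -4], [0, -4, 8]].
Leading principal minors: 8, 28, 96.
All positive ⇒ H ≻ 0 ⇒ convex.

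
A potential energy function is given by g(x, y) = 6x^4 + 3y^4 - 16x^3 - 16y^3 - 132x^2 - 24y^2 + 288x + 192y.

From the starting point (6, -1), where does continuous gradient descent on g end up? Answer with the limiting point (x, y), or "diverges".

g is separable, so gradient descent decouples: x follows -∂g/∂x, y follows -∂g/∂y.
∂g/∂x = 24(x - 4)(x - 1)(x + 3); at x=6 this is 2160, so x decreases.
∂g/∂y = 12(y - 4)(y - 2)(y + 2); at y=-1 this is 180, so y decreases.
x converges to its nearest critical value 4 (a local min of the x-part); y converges to -2. The iterate converges to (4, -2).

(4, -2)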